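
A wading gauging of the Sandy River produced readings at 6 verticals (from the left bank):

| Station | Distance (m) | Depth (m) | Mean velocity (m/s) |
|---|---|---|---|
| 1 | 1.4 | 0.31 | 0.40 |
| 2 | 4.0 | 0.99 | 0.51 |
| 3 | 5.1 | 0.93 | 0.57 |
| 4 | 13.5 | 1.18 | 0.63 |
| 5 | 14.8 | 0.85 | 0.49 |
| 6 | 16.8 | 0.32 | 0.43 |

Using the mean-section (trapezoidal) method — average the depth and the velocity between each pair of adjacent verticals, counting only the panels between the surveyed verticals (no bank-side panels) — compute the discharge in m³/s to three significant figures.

Panel 1-2: Δb = 2.6 m, d̄ = (0.31+0.99)/2 = 0.65, v̄ = (0.40+0.51)/2 = 0.455 → q = 2.6×0.65×0.455 = 0.7690 m³/s
Panel 2-3: Δb = 1.1 m, d̄ = (0.99+0.93)/2 = 0.96, v̄ = (0.51+0.57)/2 = 0.54 → q = 1.1×0.96×0.54 = 0.5702 m³/s
Panel 3-4: Δb = 8.4 m, d̄ = (0.93+1.18)/2 = 1.055, v̄ = (0.57+0.63)/2 = 0.6 → q = 8.4×1.055×0.6 = 5.317 m³/s
Panel 4-5: Δb = 1.3 m, d̄ = (1.18+0.85)/2 = 1.015, v̄ = (0.63+0.49)/2 = 0.56 → q = 1.3×1.015×0.56 = 0.7389 m³/s
Panel 5-6: Δb = 2 m, d̄ = (0.85+0.32)/2 = 0.585, v̄ = (0.49+0.43)/2 = 0.46 → q = 2×0.585×0.46 = 0.5382 m³/s
Q = Σ q = 7.934 m³/s

7.93 m³/s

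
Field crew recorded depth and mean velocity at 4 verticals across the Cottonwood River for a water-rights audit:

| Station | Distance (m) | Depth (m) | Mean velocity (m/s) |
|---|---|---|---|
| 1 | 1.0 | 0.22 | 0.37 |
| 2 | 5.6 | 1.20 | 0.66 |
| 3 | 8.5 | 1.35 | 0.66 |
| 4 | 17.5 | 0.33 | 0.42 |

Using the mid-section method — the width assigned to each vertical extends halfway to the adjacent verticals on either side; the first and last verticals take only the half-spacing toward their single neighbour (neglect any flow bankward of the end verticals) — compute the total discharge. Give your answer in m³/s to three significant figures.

w_1 = (5.6 − 1.0)/2 = 2.3 m; q_1 = 0.37 × 0.22 × 2.3 = 0.1872 m³/s
w_2 = (8.5 − 1.0)/2 = 3.75 m; q_2 = 0.66 × 1.20 × 3.75 = 2.970 m³/s
w_3 = (17.5 − 5.6)/2 = 5.95 m; q_3 = 0.66 × 1.35 × 5.95 = 5.301 m³/s
w_4 = (17.5 − 8.5)/2 = 4.5 m; q_4 = 0.42 × 0.33 × 4.5 = 0.6237 m³/s
Q = Σ qᵢ = 9.082 m³/s

9.08 m³/s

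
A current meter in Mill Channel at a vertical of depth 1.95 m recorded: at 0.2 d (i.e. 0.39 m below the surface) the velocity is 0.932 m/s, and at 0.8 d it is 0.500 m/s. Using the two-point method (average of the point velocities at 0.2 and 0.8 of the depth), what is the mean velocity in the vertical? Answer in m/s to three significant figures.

v̄ = (0.932 + 0.500) / 2 = 0.7160 m/s

0.716 m/s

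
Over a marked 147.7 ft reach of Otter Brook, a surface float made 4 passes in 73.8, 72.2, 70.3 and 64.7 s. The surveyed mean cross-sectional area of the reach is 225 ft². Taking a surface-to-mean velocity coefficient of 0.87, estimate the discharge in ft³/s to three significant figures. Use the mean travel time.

412 ft³/s

t̄ = (73.8 + 72.2 + 70.3 + 64.7) / 4 = 70.25 s
v_surface = L / t̄ = 147.7 / 70.25 = 2.102 ft/s
v_mean = 0.87 × 2.102 = 1.829 ft/s
Q = A × v_mean = 225 × 1.829 = 411.6 ft³/s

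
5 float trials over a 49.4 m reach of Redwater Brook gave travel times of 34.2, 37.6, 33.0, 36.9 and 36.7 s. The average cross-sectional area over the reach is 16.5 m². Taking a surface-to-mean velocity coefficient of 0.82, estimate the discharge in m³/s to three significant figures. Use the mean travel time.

18.7 m³/s

t̄ = (34.2 + 37.6 + 33.0 + 36.9 + 36.7) / 5 = 35.68 s
v_surface = L / t̄ = 49.4 / 35.68 = 1.385 m/s
v_mean = 0.82 × 1.385 = 1.135 m/s
Q = A × v_mean = 16.5 × 1.135 = 18.73 m³/s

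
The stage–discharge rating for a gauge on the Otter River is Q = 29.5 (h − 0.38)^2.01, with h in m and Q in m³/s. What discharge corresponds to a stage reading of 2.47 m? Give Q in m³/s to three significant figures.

130 m³/s

Q = 29.5 × (2.47 − 0.38)^2.01 = 29.5 × 2.09^2.01 = 129.8 m³/s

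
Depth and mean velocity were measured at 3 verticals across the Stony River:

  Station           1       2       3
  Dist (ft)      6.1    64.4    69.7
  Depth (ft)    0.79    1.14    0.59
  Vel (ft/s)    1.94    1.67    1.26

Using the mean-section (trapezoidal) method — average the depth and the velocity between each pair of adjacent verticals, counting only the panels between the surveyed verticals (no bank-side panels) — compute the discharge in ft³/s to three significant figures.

108 ft³/s

Panel 1-2: Δb = 58.3 ft, d̄ = (0.79+1.14)/2 = 0.965, v̄ = (1.94+1.67)/2 = 1.805 → q = 58.3×0.965×1.805 = 101.5 ft³/s
Panel 2-3: Δb = 5.3 ft, d̄ = (1.14+0.59)/2 = 0.865, v̄ = (1.67+1.26)/2 = 1.465 → q = 5.3×0.865×1.465 = 6.716 ft³/s
Q = Σ q = 108.3 ft³/s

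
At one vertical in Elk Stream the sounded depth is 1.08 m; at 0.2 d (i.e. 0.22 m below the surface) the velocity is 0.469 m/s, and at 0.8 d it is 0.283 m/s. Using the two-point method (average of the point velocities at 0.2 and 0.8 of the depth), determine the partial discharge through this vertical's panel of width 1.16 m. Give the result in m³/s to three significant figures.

v̄ = (0.469 + 0.283) / 2 = 0.3760 m/s
q = v̄ × d × w = 0.3760 × 1.08 × 1.16 = 0.4711 m³/s

0.471 m³/s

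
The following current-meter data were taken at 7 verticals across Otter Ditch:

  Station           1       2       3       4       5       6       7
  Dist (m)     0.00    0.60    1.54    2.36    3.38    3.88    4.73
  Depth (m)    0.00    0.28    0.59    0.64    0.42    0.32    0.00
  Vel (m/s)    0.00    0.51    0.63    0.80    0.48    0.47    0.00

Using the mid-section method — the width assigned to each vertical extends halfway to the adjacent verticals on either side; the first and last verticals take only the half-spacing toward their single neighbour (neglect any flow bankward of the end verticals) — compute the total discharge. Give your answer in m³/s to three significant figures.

w_2 = (1.54 − 0.00)/2 = 0.77 m; q_2 = 0.51 × 0.28 × 0.77 = 0.1100 m³/s
w_3 = (2.36 − 0.60)/2 = 0.88 m; q_3 = 0.63 × 0.59 × 0.88 = 0.3271 m³/s
w_4 = (3.38 − 1.54)/2 = 0.92 m; q_4 = 0.80 × 0.64 × 0.92 = 0.4710 m³/s
w_5 = (3.88 − 2.36)/2 = 0.76 m; q_5 = 0.48 × 0.42 × 0.76 = 0.1532 m³/s
w_6 = (4.73 − 3.38)/2 = 0.675 m; q_6 = 0.47 × 0.32 × 0.675 = 0.1015 m³/s
Stations 1, 7 contribute zero (depth or velocity is 0).
Q = Σ qᵢ = 1.163 m³/s

1.16 m³/s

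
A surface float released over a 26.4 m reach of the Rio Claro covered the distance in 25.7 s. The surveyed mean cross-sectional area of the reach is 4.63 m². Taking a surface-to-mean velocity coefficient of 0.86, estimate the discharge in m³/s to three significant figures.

4.09 m³/s

v_surface = L / t̄ = 26.4 / 25.7 = 1.027 m/s
v_mean = 0.86 × 1.027 = 0.8834 m/s
Q = A × v_mean = 4.63 × 0.8834 = 4.090 m³/s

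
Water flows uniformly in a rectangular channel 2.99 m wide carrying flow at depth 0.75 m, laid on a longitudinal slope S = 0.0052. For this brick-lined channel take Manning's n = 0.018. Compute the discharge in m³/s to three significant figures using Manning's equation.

5.66 m³/s

A = b·y = 2.99 × 0.75 = 2.243 m²
P = b + 2y = 2.99 + 2×0.75 = 4.490 m
R = A/P = 2.243/4.490 = 0.4994 m
Q = (1/n)·A·R^(2/3)·S^(1/2) = (1/0.018) × 2.243 × 0.4994^(2/3) × 0.0052^(1/2) = 5.655 m³/s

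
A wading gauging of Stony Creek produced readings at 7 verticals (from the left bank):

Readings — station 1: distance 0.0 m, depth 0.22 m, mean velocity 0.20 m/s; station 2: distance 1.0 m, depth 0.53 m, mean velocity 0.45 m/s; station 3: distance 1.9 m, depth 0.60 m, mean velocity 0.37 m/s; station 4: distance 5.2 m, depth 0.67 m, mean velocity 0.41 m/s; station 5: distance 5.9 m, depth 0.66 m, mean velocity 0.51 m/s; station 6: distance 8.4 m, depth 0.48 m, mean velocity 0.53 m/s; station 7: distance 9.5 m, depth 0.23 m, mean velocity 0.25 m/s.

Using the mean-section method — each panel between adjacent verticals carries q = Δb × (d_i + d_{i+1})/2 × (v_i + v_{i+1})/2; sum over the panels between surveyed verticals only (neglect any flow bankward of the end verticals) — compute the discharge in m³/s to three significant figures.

Panel 1-2: Δb = 1 m, d̄ = (0.22+0.53)/2 = 0.375, v̄ = (0.20+0.45)/2 = 0.325 → q = 1×0.375×0.325 = 0.1219 m³/s
Panel 2-3: Δb = 0.9 m, d̄ = (0.53+0.60)/2 = 0.565, v̄ = (0.45+0.37)/2 = 0.41 → q = 0.9×0.565×0.41 = 0.2085 m³/s
Panel 3-4: Δb = 3.3 m, d̄ = (0.60+0.67)/2 = 0.635, v̄ = (0.37+0.41)/2 = 0.39 → q = 3.3×0.635×0.39 = 0.8172 m³/s
Panel 4-5: Δb = 0.7 m, d̄ = (0.67+0.66)/2 = 0.665, v̄ = (0.41+0.51)/2 = 0.46 → q = 0.7×0.665×0.46 = 0.2141 m³/s
Panel 5-6: Δb = 2.5 m, d̄ = (0.66+0.48)/2 = 0.57, v̄ = (0.51+0.53)/2 = 0.52 → q = 2.5×0.57×0.52 = 0.7410 m³/s
Panel 6-7: Δb = 1.1 m, d̄ = (0.48+0.23)/2 = 0.355, v̄ = (0.53+0.25)/2 = 0.39 → q = 1.1×0.355×0.39 = 0.1523 m³/s
Q = Σ q = 2.255 m³/s

2.26 m³/s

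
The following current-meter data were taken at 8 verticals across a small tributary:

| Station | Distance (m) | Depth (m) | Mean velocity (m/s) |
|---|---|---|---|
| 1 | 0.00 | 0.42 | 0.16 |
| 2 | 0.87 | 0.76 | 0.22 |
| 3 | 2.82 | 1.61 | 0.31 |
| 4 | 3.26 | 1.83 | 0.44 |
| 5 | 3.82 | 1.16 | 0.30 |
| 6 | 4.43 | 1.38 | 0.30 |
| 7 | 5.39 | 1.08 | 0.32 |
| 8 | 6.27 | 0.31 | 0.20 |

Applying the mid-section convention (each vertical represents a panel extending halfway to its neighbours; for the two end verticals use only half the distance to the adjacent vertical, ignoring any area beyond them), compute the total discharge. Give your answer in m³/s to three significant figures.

2.14 m³/s

w_1 = (0.87 − 0.00)/2 = 0.435 m; q_1 = 0.16 × 0.42 × 0.435 = 0.02923 m³/s
w_2 = (2.82 − 0.00)/2 = 1.41 m; q_2 = 0.22 × 0.76 × 1.41 = 0.2358 m³/s
w_3 = (3.26 − 0.87)/2 = 1.195 m; q_3 = 0.31 × 1.61 × 1.195 = 0.5964 m³/s
w_4 = (3.82 − 2.82)/2 = 0.5 m; q_4 = 0.44 × 1.83 × 0.5 = 0.4026 m³/s
w_5 = (4.43 − 3.26)/2 = 0.585 m; q_5 = 0.30 × 1.16 × 0.585 = 0.2036 m³/s
w_6 = (5.39 − 3.82)/2 = 0.785 m; q_6 = 0.30 × 1.38 × 0.785 = 0.3250 m³/s
w_7 = (6.27 − 4.43)/2 = 0.92 m; q_7 = 0.32 × 1.08 × 0.92 = 0.3180 m³/s
w_8 = (6.27 − 5.39)/2 = 0.44 m; q_8 = 0.20 × 0.31 × 0.44 = 0.02728 m³/s
Q = Σ qᵢ = 2.138 m³/s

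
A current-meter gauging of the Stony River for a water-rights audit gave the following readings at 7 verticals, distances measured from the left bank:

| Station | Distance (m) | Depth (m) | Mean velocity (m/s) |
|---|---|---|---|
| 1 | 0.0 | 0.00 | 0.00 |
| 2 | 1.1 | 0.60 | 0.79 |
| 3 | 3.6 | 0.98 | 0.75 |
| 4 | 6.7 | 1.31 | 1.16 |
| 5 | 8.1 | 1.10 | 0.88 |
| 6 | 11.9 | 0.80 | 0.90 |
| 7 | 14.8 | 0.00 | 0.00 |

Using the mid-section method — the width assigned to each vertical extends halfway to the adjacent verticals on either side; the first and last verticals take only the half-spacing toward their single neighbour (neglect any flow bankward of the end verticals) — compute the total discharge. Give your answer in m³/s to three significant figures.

w_2 = (3.6 − 0.0)/2 = 1.8 m; q_2 = 0.79 × 0.60 × 1.8 = 0.8532 m³/s
w_3 = (6.7 − 1.1)/2 = 2.8 m; q_3 = 0.75 × 0.98 × 2.8 = 2.058 m³/s
w_4 = (8.1 − 3.6)/2 = 2.25 m; q_4 = 1.16 × 1.31 × 2.25 = 3.419 m³/s
w_5 = (11.9 − 6.7)/2 = 2.6 m; q_5 = 0.88 × 1.10 × 2.6 = 2.517 m³/s
w_6 = (14.8 − 8.1)/2 = 3.35 m; q_6 = 0.90 × 0.80 × 3.35 = 2.412 m³/s
Stations 1, 7 contribute zero (depth or velocity is 0).
Q = Σ qᵢ = 11.26 m³/s

11.3 m³/s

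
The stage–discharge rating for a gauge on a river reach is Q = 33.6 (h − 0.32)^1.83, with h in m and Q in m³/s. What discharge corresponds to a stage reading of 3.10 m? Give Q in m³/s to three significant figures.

218 m³/s

Q = 33.6 × (3.10 − 0.32)^1.83 = 33.6 × 2.78^1.83 = 218.2 m³/s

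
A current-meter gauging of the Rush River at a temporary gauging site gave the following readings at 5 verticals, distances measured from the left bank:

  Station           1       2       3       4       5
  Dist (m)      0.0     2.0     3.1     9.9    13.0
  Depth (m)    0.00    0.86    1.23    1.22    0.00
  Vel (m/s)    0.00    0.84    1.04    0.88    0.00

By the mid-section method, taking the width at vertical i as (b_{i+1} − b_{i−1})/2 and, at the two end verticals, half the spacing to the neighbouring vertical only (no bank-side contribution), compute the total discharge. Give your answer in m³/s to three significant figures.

11.5 m³/s

w_2 = (3.1 − 0.0)/2 = 1.55 m; q_2 = 0.84 × 0.86 × 1.55 = 1.120 m³/s
w_3 = (9.9 − 2.0)/2 = 3.95 m; q_3 = 1.04 × 1.23 × 3.95 = 5.053 m³/s
w_4 = (13.0 − 3.1)/2 = 4.95 m; q_4 = 0.88 × 1.22 × 4.95 = 5.314 m³/s
Stations 1, 5 contribute zero (depth or velocity is 0).
Q = Σ qᵢ = 11.49 m³/s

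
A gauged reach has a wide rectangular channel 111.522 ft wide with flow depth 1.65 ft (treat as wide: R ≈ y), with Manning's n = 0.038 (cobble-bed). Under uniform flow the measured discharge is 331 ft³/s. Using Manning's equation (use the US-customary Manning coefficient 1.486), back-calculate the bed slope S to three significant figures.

0.00109

A = b·y = 111.522 × 1.65 = 184.0 ft²
Wide channel: R ≈ y = 1.65 ft
S = (Q·n / (1.486·A·R^(2/3)))² = (331×0.038 / (1.486×184.0×1.396))² = 0.001085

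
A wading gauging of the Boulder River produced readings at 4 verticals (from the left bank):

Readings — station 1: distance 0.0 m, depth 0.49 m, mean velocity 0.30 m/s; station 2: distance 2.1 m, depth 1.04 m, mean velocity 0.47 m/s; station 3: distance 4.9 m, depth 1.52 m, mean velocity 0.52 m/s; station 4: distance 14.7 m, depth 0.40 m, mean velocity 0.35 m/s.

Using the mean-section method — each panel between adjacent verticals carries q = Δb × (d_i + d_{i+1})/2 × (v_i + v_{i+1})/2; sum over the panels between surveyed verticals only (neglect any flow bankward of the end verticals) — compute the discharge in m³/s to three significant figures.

Panel 1-2: Δb = 2.1 m, d̄ = (0.49+1.04)/2 = 0.765, v̄ = (0.30+0.47)/2 = 0.385 → q = 2.1×0.765×0.385 = 0.6185 m³/s
Panel 2-3: Δb = 2.8 m, d̄ = (1.04+1.52)/2 = 1.28, v̄ = (0.47+0.52)/2 = 0.495 → q = 2.8×1.28×0.495 = 1.774 m³/s
Panel 3-4: Δb = 9.8 m, d̄ = (1.52+0.40)/2 = 0.96, v̄ = (0.52+0.35)/2 = 0.435 → q = 9.8×0.96×0.435 = 4.092 m³/s
Q = Σ q = 6.485 m³/s

6.49 m³/s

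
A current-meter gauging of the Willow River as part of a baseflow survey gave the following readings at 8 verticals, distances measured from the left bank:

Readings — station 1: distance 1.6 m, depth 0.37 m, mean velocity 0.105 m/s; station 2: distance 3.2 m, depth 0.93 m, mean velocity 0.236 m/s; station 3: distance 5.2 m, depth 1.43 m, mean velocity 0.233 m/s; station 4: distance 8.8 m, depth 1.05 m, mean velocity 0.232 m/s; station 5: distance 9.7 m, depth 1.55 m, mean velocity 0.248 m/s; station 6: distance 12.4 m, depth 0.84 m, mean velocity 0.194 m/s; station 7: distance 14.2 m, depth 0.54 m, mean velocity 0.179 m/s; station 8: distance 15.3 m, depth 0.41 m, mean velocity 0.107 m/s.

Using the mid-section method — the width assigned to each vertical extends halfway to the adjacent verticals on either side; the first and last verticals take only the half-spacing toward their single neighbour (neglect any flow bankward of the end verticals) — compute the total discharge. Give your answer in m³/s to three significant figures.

w_1 = (3.2 − 1.6)/2 = 0.8 m; q_1 = 0.105 × 0.37 × 0.8 = 0.03108 m³/s
w_2 = (5.2 − 1.6)/2 = 1.8 m; q_2 = 0.236 × 0.93 × 1.8 = 0.3951 m³/s
w_3 = (8.8 − 3.2)/2 = 2.8 m; q_3 = 0.233 × 1.43 × 2.8 = 0.9329 m³/s
w_4 = (9.7 − 5.2)/2 = 2.25 m; q_4 = 0.232 × 1.05 × 2.25 = 0.5481 m³/s
w_5 = (12.4 − 8.8)/2 = 1.8 m; q_5 = 0.248 × 1.55 × 1.8 = 0.6919 m³/s
w_6 = (14.2 − 9.7)/2 = 2.25 m; q_6 = 0.194 × 0.84 × 2.25 = 0.3667 m³/s
w_7 = (15.3 − 12.4)/2 = 1.45 m; q_7 = 0.179 × 0.54 × 1.45 = 0.1402 m³/s
w_8 = (15.3 − 14.2)/2 = 0.55 m; q_8 = 0.107 × 0.41 × 0.55 = 0.02413 m³/s
Q = Σ qᵢ = 3.130 m³/s

3.13 m³/s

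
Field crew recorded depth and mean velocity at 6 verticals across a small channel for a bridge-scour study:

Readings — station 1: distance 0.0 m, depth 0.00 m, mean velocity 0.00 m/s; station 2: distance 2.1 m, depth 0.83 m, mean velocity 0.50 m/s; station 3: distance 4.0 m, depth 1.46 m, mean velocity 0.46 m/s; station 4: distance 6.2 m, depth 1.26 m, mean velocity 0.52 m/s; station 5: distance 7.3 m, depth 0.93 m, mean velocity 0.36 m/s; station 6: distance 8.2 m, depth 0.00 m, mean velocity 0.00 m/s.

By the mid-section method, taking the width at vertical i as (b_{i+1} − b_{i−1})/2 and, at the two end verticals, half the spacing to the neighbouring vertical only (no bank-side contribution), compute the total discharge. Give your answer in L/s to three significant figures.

w_2 = (4.0 − 0.0)/2 = 2 m; q_2 = 0.50 × 0.83 × 2 = 0.8300 m³/s
w_3 = (6.2 − 2.1)/2 = 2.05 m; q_3 = 0.46 × 1.46 × 2.05 = 1.377 m³/s
w_4 = (7.3 − 4.0)/2 = 1.65 m; q_4 = 0.52 × 1.26 × 1.65 = 1.081 m³/s
w_5 = (8.2 − 6.2)/2 = 1 m; q_5 = 0.36 × 0.93 × 1 = 0.3348 m³/s
Stations 1, 6 contribute zero (depth or velocity is 0).
Q = Σ qᵢ = 3.623 m³/s
= 3.623 × 1000 = 3623 L/s

3620 L/s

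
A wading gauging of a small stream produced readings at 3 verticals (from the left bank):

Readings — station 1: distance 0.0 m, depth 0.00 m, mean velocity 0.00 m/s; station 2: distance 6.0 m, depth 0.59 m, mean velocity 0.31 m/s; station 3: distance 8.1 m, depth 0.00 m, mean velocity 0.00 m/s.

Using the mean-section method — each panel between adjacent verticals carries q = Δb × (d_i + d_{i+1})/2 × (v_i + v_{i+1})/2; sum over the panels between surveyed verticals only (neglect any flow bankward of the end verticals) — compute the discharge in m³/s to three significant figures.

Panel 1-2: Δb = 6 m, d̄ = (0.00+0.59)/2 = 0.295, v̄ = (0.00+0.31)/2 = 0.155 → q = 6×0.295×0.155 = 0.2744 m³/s
Panel 2-3: Δb = 2.1 m, d̄ = (0.59+0.00)/2 = 0.295, v̄ = (0.31+0.00)/2 = 0.155 → q = 2.1×0.295×0.155 = 0.09602 m³/s
Q = Σ q = 0.3704 m³/s

0.370 m³/s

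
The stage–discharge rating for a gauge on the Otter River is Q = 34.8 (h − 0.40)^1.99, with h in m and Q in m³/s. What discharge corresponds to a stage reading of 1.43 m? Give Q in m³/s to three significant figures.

Q = 34.8 × (1.43 − 0.40)^1.99 = 34.8 × 1.03^1.99 = 36.91 m³/s

36.9 m³/s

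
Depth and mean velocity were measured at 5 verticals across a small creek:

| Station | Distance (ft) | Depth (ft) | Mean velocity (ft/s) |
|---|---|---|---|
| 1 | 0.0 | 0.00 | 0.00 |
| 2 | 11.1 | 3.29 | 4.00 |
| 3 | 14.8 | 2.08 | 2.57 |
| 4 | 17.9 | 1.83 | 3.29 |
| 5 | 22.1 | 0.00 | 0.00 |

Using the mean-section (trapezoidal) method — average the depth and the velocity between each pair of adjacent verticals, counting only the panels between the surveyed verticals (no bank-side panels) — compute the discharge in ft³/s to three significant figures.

93.2 ft³/s

Panel 1-2: Δb = 11.1 ft, d̄ = (0.00+3.29)/2 = 1.645, v̄ = (0.00+4.00)/2 = 2 → q = 11.1×1.645×2 = 36.52 ft³/s
Panel 2-3: Δb = 3.7 ft, d̄ = (3.29+2.08)/2 = 2.685, v̄ = (4.00+2.57)/2 = 3.285 → q = 3.7×2.685×3.285 = 32.63 ft³/s
Panel 3-4: Δb = 3.1 ft, d̄ = (2.08+1.83)/2 = 1.955, v̄ = (2.57+3.29)/2 = 2.93 → q = 3.1×1.955×2.93 = 17.76 ft³/s
Panel 4-5: Δb = 4.2 ft, d̄ = (1.83+0.00)/2 = 0.915, v̄ = (3.29+0.00)/2 = 1.645 → q = 4.2×0.915×1.645 = 6.322 ft³/s
Q = Σ q = 93.23 ft³/s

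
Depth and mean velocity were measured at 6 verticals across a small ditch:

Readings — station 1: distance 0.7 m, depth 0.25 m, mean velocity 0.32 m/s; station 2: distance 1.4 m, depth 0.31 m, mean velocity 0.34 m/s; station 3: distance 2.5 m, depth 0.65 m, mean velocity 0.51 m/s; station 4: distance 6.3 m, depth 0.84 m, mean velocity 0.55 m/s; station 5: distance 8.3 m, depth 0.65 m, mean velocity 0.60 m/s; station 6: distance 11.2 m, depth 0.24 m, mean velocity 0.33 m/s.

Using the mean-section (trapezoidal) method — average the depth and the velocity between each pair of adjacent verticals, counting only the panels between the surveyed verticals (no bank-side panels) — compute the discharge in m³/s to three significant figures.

Panel 1-2: Δb = 0.7 m, d̄ = (0.25+0.31)/2 = 0.28, v̄ = (0.32+0.34)/2 = 0.33 → q = 0.7×0.28×0.33 = 0.06468 m³/s
Panel 2-3: Δb = 1.1 m, d̄ = (0.31+0.65)/2 = 0.48, v̄ = (0.34+0.51)/2 = 0.425 → q = 1.1×0.48×0.425 = 0.2244 m³/s
Panel 3-4: Δb = 3.8 m, d̄ = (0.65+0.84)/2 = 0.745, v̄ = (0.51+0.55)/2 = 0.53 → q = 3.8×0.745×0.53 = 1.500 m³/s
Panel 4-5: Δb = 2 m, d̄ = (0.84+0.65)/2 = 0.745, v̄ = (0.55+0.60)/2 = 0.575 → q = 2×0.745×0.575 = 0.8568 m³/s
Panel 5-6: Δb = 2.9 m, d̄ = (0.65+0.24)/2 = 0.445, v̄ = (0.60+0.33)/2 = 0.465 → q = 2.9×0.445×0.465 = 0.6001 m³/s
Q = Σ q = 3.246 m³/s

3.25 m³/s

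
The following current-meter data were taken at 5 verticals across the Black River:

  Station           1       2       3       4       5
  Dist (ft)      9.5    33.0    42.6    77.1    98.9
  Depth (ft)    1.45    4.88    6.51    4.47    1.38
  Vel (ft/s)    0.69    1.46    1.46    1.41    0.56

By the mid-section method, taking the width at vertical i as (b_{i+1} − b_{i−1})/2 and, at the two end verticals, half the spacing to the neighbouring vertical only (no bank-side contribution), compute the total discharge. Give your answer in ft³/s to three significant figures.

525 ft³/s

w_1 = (33.0 − 9.5)/2 = 11.75 ft; q_1 = 0.69 × 1.45 × 11.75 = 11.76 ft³/s
w_2 = (42.6 − 9.5)/2 = 16.55 ft; q_2 = 1.46 × 4.88 × 16.55 = 117.9 ft³/s
w_3 = (77.1 − 33.0)/2 = 22.05 ft; q_3 = 1.46 × 6.51 × 22.05 = 209.6 ft³/s
w_4 = (98.9 − 42.6)/2 = 28.15 ft; q_4 = 1.41 × 4.47 × 28.15 = 177.4 ft³/s
w_5 = (98.9 − 77.1)/2 = 10.9 ft; q_5 = 0.56 × 1.38 × 10.9 = 8.424 ft³/s
Q = Σ qᵢ = 525.1 ft³/s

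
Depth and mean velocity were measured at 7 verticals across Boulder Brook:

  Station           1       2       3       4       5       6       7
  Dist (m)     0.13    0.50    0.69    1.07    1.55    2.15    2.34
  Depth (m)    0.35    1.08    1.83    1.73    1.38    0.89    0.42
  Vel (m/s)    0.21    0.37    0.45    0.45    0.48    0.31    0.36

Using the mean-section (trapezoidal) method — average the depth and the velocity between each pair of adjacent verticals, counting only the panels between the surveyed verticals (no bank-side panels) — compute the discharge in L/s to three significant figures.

1150 L/s

Panel 1-2: Δb = 0.37 m, d̄ = (0.35+1.08)/2 = 0.715, v̄ = (0.21+0.37)/2 = 0.29 → q = 0.37×0.715×0.29 = 0.07672 m³/s
Panel 2-3: Δb = 0.19 m, d̄ = (1.08+1.83)/2 = 1.455, v̄ = (0.37+0.45)/2 = 0.41 → q = 0.19×1.455×0.41 = 0.1133 m³/s
Panel 3-4: Δb = 0.38 m, d̄ = (1.83+1.73)/2 = 1.78, v̄ = (0.45+0.45)/2 = 0.45 → q = 0.38×1.78×0.45 = 0.3044 m³/s
Panel 4-5: Δb = 0.48 m, d̄ = (1.73+1.38)/2 = 1.555, v̄ = (0.45+0.48)/2 = 0.465 → q = 0.48×1.555×0.465 = 0.3471 m³/s
Panel 5-6: Δb = 0.6 m, d̄ = (1.38+0.89)/2 = 1.135, v̄ = (0.48+0.31)/2 = 0.395 → q = 0.6×1.135×0.395 = 0.2690 m³/s
Panel 6-7: Δb = 0.19 m, d̄ = (0.89+0.42)/2 = 0.655, v̄ = (0.31+0.36)/2 = 0.335 → q = 0.19×0.655×0.335 = 0.04169 m³/s
Q = Σ q = 1.152 m³/s
= 1.152 × 1000 = 1152 L/s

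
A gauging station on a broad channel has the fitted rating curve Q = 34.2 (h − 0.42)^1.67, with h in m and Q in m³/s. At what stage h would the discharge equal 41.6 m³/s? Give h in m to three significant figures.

1.54 m

h − h₀ = (Q/C)^(1/b) = (41.6/34.2)^(1/1.67) = 1.124 m
h = 0.42 + 1.124 = 1.544 m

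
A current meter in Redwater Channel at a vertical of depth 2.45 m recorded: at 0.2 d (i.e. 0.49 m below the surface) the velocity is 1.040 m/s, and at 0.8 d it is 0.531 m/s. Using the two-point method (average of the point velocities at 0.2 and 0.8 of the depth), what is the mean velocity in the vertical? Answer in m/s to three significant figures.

v̄ = (1.040 + 0.531) / 2 = 0.7855 m/s

0.786 m/s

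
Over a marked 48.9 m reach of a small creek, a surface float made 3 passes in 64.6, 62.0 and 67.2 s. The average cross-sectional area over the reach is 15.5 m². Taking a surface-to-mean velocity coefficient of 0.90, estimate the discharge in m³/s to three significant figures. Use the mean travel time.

10.6 m³/s

t̄ = (64.6 + 62.0 + 67.2) / 3 = 64.6 s
v_surface = L / t̄ = 48.9 / 64.6 = 0.7570 m/s
v_mean = 0.90 × 0.7570 = 0.6813 m/s
Q = A × v_mean = 15.5 × 0.6813 = 10.56 m³/s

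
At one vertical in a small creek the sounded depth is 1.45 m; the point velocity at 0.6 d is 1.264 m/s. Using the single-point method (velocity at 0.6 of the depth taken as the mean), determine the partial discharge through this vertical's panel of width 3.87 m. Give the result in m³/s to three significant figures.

v̄ = v₀.₆ = 1.264 m/s
q = v̄ × d × w = 1.264 × 1.45 × 3.87 = 7.093 m³/s

7.09 m³/s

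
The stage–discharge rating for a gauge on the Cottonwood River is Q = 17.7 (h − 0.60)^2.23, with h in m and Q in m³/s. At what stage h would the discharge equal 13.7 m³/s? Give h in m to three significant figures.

1.49 m

h − h₀ = (Q/C)^(1/b) = (13.7/17.7)^(1/2.23) = 0.8915 m
h = 0.60 + 0.8915 = 1.491 m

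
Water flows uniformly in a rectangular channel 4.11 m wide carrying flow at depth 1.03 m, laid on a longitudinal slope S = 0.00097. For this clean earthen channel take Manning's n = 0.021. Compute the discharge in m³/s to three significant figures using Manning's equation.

4.88 m³/s

A = b·y = 4.11 × 1.03 = 4.233 m²
P = b + 2y = 4.11 + 2×1.03 = 6.170 m
R = A/P = 4.233/6.170 = 0.6861 m
Q = (1/n)·A·R^(2/3)·S^(1/2) = (1/0.021) × 4.233 × 0.6861^(2/3) × 0.00097^(1/2) = 4.884 m³/s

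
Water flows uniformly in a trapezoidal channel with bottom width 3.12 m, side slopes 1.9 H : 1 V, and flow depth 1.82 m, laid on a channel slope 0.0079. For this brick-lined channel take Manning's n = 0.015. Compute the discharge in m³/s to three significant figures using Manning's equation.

A = (b + z·y)·y = (3.12 + 1.9×1.82)×1.82 = 11.97 m²
P = b + 2y√(1+z²) = 3.12 + 2×1.82×√(1+1.9²) = 10.94 m
R = A/P = 11.97/10.94 = 1.095 m
Q = (1/n)·A·R^(2/3)·S^(1/2) = (1/0.015) × 11.97 × 1.095^(2/3) × 0.0079^(1/2) = 75.35 m³/s

75.4 m³/s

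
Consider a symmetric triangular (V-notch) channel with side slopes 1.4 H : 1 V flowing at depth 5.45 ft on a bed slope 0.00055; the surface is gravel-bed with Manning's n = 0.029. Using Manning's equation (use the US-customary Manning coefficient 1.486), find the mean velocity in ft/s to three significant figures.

A = z·y² = 1.4×5.45² = 41.58 ft²
P = 2y√(1+z²) = 2×5.45×√(1+1.4²) = 18.75 ft
R = A/P = 41.58/18.75 = 2.217 ft
Q = (1.486/n)·A·R^(2/3)·S^(1/2) = (1.486/0.029) × 41.58 × 2.217^(2/3) × 0.00055^(1/2) = 84.97 ft³/s
V = Q/A = 84.97/41.58 = 2.043 ft/s

2.04 ft/s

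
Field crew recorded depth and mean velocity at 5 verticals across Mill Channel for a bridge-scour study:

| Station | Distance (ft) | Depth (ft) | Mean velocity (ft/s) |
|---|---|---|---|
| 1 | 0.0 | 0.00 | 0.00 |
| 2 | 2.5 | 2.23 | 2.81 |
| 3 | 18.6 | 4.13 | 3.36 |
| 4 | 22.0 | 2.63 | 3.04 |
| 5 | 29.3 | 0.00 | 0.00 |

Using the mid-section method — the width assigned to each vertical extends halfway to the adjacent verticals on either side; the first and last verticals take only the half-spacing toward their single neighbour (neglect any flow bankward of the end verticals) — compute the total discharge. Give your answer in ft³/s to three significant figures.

236 ft³/s

w_2 = (18.6 − 0.0)/2 = 9.3 ft; q_2 = 2.81 × 2.23 × 9.3 = 58.28 ft³/s
w_3 = (22.0 − 2.5)/2 = 9.75 ft; q_3 = 3.36 × 4.13 × 9.75 = 135.3 ft³/s
w_4 = (29.3 − 18.6)/2 = 5.35 ft; q_4 = 3.04 × 2.63 × 5.35 = 42.77 ft³/s
Stations 1, 5 contribute zero (depth or velocity is 0).
Q = Σ qᵢ = 236.3 ft³/s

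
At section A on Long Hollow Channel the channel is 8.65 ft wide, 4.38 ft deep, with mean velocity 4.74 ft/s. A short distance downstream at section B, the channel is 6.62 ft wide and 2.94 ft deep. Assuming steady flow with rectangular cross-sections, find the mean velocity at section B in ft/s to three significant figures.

9.23 ft/s

Q = A₁V₁ = (8.65×4.38) × 4.74 = 179.6 ft³/s
A₂ = 6.62 × 2.94 = 19.46 ft²
V₂ = Q/A₂ = 179.6/19.46 = 9.227 ft/s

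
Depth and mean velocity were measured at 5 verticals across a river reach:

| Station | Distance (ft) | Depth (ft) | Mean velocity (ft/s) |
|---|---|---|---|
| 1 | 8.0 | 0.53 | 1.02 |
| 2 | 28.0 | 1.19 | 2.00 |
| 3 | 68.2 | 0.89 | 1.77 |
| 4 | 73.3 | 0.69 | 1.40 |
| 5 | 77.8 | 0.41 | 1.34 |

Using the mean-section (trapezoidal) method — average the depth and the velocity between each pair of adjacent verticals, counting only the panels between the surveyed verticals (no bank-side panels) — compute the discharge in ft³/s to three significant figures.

Panel 1-2: Δb = 20 ft, d̄ = (0.53+1.19)/2 = 0.86, v̄ = (1.02+2.00)/2 = 1.51 → q = 20×0.86×1.51 = 25.97 ft³/s
Panel 2-3: Δb = 40.2 ft, d̄ = (1.19+0.89)/2 = 1.04, v̄ = (2.00+1.77)/2 = 1.885 → q = 40.2×1.04×1.885 = 78.81 ft³/s
Panel 3-4: Δb = 5.1 ft, d̄ = (0.89+0.69)/2 = 0.79, v̄ = (1.77+1.40)/2 = 1.585 → q = 5.1×0.79×1.585 = 6.386 ft³/s
Panel 4-5: Δb = 4.5 ft, d̄ = (0.69+0.41)/2 = 0.55, v̄ = (1.40+1.34)/2 = 1.37 → q = 4.5×0.55×1.37 = 3.391 ft³/s
Q = Σ q = 114.6 ft³/s

115 ft³/s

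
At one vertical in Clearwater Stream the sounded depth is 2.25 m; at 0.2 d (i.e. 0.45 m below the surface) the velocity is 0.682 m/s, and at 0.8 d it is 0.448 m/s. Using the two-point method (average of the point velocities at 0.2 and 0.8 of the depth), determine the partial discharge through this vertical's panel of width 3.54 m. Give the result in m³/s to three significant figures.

v̄ = (0.682 + 0.448) / 2 = 0.5650 m/s
q = v̄ × d × w = 0.5650 × 2.25 × 3.54 = 4.500 m³/s

4.50 m³/s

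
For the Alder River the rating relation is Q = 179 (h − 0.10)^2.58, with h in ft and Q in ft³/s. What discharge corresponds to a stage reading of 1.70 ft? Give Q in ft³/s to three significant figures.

Q = 179 × (1.70 − 0.10)^2.58 = 179 × 1.6^2.58 = 601.8 ft³/s

602 ft³/s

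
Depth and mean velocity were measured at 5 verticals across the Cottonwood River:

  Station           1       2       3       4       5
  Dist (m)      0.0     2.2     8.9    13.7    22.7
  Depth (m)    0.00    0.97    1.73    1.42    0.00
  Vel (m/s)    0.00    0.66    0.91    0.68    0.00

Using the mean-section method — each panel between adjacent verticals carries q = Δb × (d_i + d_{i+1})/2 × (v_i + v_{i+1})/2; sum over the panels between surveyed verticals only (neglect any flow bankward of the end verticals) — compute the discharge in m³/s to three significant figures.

Panel 1-2: Δb = 2.2 m, d̄ = (0.00+0.97)/2 = 0.485, v̄ = (0.00+0.66)/2 = 0.33 → q = 2.2×0.485×0.33 = 0.3521 m³/s
Panel 2-3: Δb = 6.7 m, d̄ = (0.97+1.73)/2 = 1.35, v̄ = (0.66+0.91)/2 = 0.785 → q = 6.7×1.35×0.785 = 7.100 m³/s
Panel 3-4: Δb = 4.8 m, d̄ = (1.73+1.42)/2 = 1.575, v̄ = (0.91+0.68)/2 = 0.795 → q = 4.8×1.575×0.795 = 6.010 m³/s
Panel 4-5: Δb = 9 m, d̄ = (1.42+0.00)/2 = 0.71, v̄ = (0.68+0.00)/2 = 0.34 → q = 9×0.71×0.34 = 2.173 m³/s
Q = Σ q = 15.64 m³/s

15.6 m³/s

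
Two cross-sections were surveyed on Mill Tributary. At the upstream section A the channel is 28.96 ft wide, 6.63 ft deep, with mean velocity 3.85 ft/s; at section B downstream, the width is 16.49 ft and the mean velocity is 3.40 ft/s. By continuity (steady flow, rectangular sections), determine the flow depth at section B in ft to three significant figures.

13.2 ft

Q = A₁V₁ = (28.96×6.63) × 3.85 = 739.2 ft³/s
d₂ = Q/(b₂ V₂) = 739.2/(16.49×3.40) = 13.18 ft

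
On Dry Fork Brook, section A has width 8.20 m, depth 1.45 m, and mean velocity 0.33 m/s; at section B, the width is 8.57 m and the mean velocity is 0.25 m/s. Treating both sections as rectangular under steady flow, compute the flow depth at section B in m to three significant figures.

Q = A₁V₁ = (8.20×1.45) × 0.33 = 3.924 m³/s
d₂ = Q/(b₂ V₂) = 3.924/(8.57×0.25) = 1.831 m

1.83 m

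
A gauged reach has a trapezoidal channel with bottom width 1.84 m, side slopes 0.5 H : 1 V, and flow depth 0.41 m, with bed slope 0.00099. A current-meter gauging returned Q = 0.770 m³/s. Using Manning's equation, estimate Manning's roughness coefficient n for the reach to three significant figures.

A = (b + z·y)·y = (1.84 + 0.5×0.41)×0.41 = 0.8385 m²
P = b + 2y√(1+z²) = 1.84 + 2×0.41×√(1+0.5²) = 2.757 m
R = A/P = 0.8385/2.757 = 0.3041 m
n = (1/Q)·A·R^(2/3)·S^(1/2) = (1/0.770) × 0.8385 × 0.4523 × 0.03146 = 0.01549

0.0155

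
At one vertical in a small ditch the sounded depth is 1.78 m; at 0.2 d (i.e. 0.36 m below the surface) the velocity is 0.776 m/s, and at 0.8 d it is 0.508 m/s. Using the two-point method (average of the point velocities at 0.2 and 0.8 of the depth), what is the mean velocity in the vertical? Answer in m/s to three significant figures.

0.642 m/s

v̄ = (0.776 + 0.508) / 2 = 0.6420 m/s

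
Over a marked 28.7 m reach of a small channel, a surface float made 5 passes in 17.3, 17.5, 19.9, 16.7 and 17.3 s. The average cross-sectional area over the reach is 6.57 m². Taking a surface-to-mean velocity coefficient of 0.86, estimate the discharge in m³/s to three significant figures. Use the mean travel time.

9.14 m³/s

t̄ = (17.3 + 17.5 + 19.9 + 16.7 + 17.3) / 5 = 17.74 s
v_surface = L / t̄ = 28.7 / 17.74 = 1.618 m/s
v_mean = 0.86 × 1.618 = 1.391 m/s
Q = A × v_mean = 6.57 × 1.391 = 9.141 m³/s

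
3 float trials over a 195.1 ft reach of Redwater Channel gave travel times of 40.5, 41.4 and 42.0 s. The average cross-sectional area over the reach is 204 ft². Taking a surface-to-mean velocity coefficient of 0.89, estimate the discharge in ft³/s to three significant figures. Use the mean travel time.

t̄ = (40.5 + 41.4 + 42.0) / 3 = 41.3 s
v_surface = L / t̄ = 195.1 / 41.3 = 4.724 ft/s
v_mean = 0.89 × 4.724 = 4.204 ft/s
Q = A × v_mean = 204 × 4.204 = 857.7 ft³/s

858 ft³/s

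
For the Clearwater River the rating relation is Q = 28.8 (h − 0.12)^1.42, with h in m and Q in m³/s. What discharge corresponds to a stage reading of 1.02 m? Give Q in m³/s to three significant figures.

24.8 m³/s

Q = 28.8 × (1.02 − 0.12)^1.42 = 28.8 × 0.9^1.42 = 24.80 m³/s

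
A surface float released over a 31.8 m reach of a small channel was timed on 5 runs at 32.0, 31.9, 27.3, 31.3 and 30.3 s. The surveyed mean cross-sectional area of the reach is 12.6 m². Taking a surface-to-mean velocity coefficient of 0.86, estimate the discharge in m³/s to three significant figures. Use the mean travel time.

11.3 m³/s

t̄ = (32.0 + 31.9 + 27.3 + 31.3 + 30.3) / 5 = 30.56 s
v_surface = L / t̄ = 31.8 / 30.56 = 1.041 m/s
v_mean = 0.86 × 1.041 = 0.8949 m/s
Q = A × v_mean = 12.6 × 0.8949 = 11.28 m³/s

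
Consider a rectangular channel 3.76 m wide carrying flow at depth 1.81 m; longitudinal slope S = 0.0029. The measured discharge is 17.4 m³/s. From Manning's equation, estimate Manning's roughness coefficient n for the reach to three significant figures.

A = b·y = 3.76 × 1.81 = 6.806 m²
P = b + 2y = 3.76 + 2×1.81 = 7.380 m
R = A/P = 6.806/7.380 = 0.9222 m
n = (1/Q)·A·R^(2/3)·S^(1/2) = (1/17.4) × 6.806 × 0.9474 × 0.05385 = 0.01996

0.0200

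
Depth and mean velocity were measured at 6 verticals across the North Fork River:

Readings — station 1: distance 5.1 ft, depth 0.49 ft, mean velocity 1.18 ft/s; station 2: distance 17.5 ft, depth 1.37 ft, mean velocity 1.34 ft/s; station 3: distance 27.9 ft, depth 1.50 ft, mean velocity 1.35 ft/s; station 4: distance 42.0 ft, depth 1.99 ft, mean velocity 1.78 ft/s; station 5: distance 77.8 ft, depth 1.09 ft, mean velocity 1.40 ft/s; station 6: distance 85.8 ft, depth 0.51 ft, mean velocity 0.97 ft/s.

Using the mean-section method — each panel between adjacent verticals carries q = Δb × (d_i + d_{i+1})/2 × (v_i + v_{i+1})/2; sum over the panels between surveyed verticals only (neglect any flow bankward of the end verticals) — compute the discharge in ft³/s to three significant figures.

Panel 1-2: Δb = 12.4 ft, d̄ = (0.49+1.37)/2 = 0.93, v̄ = (1.18+1.34)/2 = 1.26 → q = 12.4×0.93×1.26 = 14.53 ft³/s
Panel 2-3: Δb = 10.4 ft, d̄ = (1.37+1.50)/2 = 1.435, v̄ = (1.34+1.35)/2 = 1.345 → q = 10.4×1.435×1.345 = 20.07 ft³/s
Panel 3-4: Δb = 14.1 ft, d̄ = (1.50+1.99)/2 = 1.745, v̄ = (1.35+1.78)/2 = 1.565 → q = 14.1×1.745×1.565 = 38.51 ft³/s
Panel 4-5: Δb = 35.8 ft, d̄ = (1.99+1.09)/2 = 1.54, v̄ = (1.78+1.40)/2 = 1.59 → q = 35.8×1.54×1.59 = 87.66 ft³/s
Panel 5-6: Δb = 8 ft, d̄ = (1.09+0.51)/2 = 0.8, v̄ = (1.40+0.97)/2 = 1.185 → q = 8×0.8×1.185 = 7.584 ft³/s
Q = Σ q = 168.4 ft³/s

168 ft³/s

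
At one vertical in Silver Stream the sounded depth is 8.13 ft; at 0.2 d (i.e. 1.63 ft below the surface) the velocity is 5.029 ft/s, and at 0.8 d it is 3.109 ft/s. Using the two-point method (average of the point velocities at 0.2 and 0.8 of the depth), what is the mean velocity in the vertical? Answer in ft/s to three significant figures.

v̄ = (5.029 + 3.109) / 2 = 4.069 ft/s

4.07 ft/s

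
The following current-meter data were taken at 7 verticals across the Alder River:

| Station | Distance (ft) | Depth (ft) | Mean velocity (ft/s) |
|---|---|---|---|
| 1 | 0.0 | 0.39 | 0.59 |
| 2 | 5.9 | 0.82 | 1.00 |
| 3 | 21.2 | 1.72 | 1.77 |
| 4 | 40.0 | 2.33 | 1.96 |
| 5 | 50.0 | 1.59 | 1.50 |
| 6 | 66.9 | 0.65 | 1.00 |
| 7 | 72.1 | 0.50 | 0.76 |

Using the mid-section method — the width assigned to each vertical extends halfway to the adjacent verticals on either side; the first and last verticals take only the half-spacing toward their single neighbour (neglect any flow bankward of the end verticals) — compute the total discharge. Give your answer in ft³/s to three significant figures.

167 ft³/s

w_1 = (5.9 − 0.0)/2 = 2.95 ft; q_1 = 0.59 × 0.39 × 2.95 = 0.6788 ft³/s
w_2 = (21.2 − 0.0)/2 = 10.6 ft; q_2 = 1.00 × 0.82 × 10.6 = 8.692 ft³/s
w_3 = (40.0 − 5.9)/2 = 17.05 ft; q_3 = 1.77 × 1.72 × 17.05 = 51.91 ft³/s
w_4 = (50.0 − 21.2)/2 = 14.4 ft; q_4 = 1.96 × 2.33 × 14.4 = 65.76 ft³/s
w_5 = (66.9 − 40.0)/2 = 13.45 ft; q_5 = 1.50 × 1.59 × 13.45 = 32.08 ft³/s
w_6 = (72.1 − 50.0)/2 = 11.05 ft; q_6 = 1.00 × 0.65 × 11.05 = 7.183 ft³/s
w_7 = (72.1 − 66.9)/2 = 2.6 ft; q_7 = 0.76 × 0.50 × 2.6 = 0.9880 ft³/s
Q = Σ qᵢ = 167.3 ft³/s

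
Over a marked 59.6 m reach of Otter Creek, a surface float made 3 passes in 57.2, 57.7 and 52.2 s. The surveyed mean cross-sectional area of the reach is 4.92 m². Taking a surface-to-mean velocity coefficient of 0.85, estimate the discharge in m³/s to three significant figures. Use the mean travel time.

t̄ = (57.2 + 57.7 + 52.2) / 3 = 55.7 s
v_surface = L / t̄ = 59.6 / 55.7 = 1.070 m/s
v_mean = 0.85 × 1.070 = 0.9095 m/s
Q = A × v_mean = 4.92 × 0.9095 = 4.475 m³/s

4.47 m³/s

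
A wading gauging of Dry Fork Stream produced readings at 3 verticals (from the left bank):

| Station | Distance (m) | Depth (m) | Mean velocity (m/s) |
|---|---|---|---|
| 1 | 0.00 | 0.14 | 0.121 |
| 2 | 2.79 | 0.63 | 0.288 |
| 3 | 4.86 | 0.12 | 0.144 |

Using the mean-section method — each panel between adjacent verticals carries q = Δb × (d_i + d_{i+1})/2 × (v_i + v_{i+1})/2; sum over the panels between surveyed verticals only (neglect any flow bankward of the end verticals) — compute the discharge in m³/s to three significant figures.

0.387 m³/s

Panel 1-2: Δb = 2.79 m, d̄ = (0.14+0.63)/2 = 0.385, v̄ = (0.121+0.288)/2 = 0.2045 → q = 2.79×0.385×0.2045 = 0.2197 m³/s
Panel 2-3: Δb = 2.07 m, d̄ = (0.63+0.12)/2 = 0.375, v̄ = (0.288+0.144)/2 = 0.216 → q = 2.07×0.375×0.216 = 0.1677 m³/s
Q = Σ q = 0.3873 m³/s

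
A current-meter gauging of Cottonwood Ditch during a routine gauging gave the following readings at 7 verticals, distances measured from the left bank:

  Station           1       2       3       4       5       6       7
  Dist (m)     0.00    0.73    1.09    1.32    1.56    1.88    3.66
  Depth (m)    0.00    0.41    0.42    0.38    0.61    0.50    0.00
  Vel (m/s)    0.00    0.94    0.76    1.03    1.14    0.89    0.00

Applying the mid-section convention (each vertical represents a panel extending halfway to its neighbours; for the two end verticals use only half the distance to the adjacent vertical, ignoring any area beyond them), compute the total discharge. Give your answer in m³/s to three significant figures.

1.06 m³/s

w_2 = (1.09 − 0.00)/2 = 0.545 m; q_2 = 0.94 × 0.41 × 0.545 = 0.2100 m³/s
w_3 = (1.32 − 0.73)/2 = 0.295 m; q_3 = 0.76 × 0.42 × 0.295 = 0.09416 m³/s
w_4 = (1.56 − 1.09)/2 = 0.235 m; q_4 = 1.03 × 0.38 × 0.235 = 0.09198 m³/s
w_5 = (1.88 − 1.32)/2 = 0.28 m; q_5 = 1.14 × 0.61 × 0.28 = 0.1947 m³/s
w_6 = (3.66 − 1.56)/2 = 1.05 m; q_6 = 0.89 × 0.50 × 1.05 = 0.4673 m³/s
Stations 1, 7 contribute zero (depth or velocity is 0).
Q = Σ qᵢ = 1.058 m³/s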